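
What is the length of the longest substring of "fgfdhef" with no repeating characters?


Input: "fgfdhef"
Sliding window (track last position of each char):
  Position 0 ('f'): window [0,0] length 1 -- new best
  Position 1 ('g'): window [0,1] length 2 -- new best
  Position 2 ('f'): repeat (last at 0), move window start to 1
  Position 2 ('f'): window [1,2] length 2
  Position 3 ('d'): window [1,3] length 3 -- new best
  Position 4 ('h'): window [1,4] length 4 -- new best
  Position 5 ('e'): window [1,5] length 5 -- new best
  Position 6 ('f'): repeat (last at 2), move window start to 3
  Position 6 ('f'): window [3,6] length 4
Longest substring with no repeats: "gfdhe" with length 5

5


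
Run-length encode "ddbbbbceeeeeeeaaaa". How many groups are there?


Input: ddbbbbceeeeeeeaaaa
Scanning for consecutive runs:
  Group 1: 'd' x 2 (positions 0-1)
  Group 2: 'b' x 4 (positions 2-5)
  Group 3: 'c' x 1 (positions 6-6)
  Group 4: 'e' x 7 (positions 7-13)
  Group 5: 'a' x 4 (positions 14-17)
Total groups: 5

5


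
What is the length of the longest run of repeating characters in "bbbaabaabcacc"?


Input: "bbbaabaabcacc"
Scanning for longest run:
  Position 1 ('b'): continues run of 'b', length=2
  Position 2 ('b'): continues run of 'b', length=3
  Position 3 ('a'): new char, reset run to 1
  Position 4 ('a'): continues run of 'a', length=2
  Position 5 ('b'): new char, reset run to 1
  Position 6 ('a'): new char, reset run to 1
  Position 7 ('a'): continues run of 'a', length=2
  Position 8 ('b'): new char, reset run to 1
  Position 9 ('c'): new char, reset run to 1
  Position 10 ('a'): new char, reset run to 1
  Position 11 ('c'): new char, reset run to 1
  Position 12 ('c'): continues run of 'c', length=2
Longest run: 'b' with length 3

3


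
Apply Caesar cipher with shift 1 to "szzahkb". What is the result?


Caesar cipher: shift "szzahkb" by 1
  's' (pos 18) + 1 = pos 19 = 't'
  'z' (pos 25) + 1 = pos 0 = 'a'
  'z' (pos 25) + 1 = pos 0 = 'a'
  'a' (pos 0) + 1 = pos 1 = 'b'
  'h' (pos 7) + 1 = pos 8 = 'i'
  'k' (pos 10) + 1 = pos 11 = 'l'
  'b' (pos 1) + 1 = pos 2 = 'c'
Result: taabilc

taabilc


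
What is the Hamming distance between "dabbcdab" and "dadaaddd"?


Comparing "dabbcdab" and "dadaaddd" position by position:
  Position 0: 'd' vs 'd' => same
  Position 1: 'a' vs 'a' => same
  Position 2: 'b' vs 'd' => differ
  Position 3: 'b' vs 'a' => differ
  Position 4: 'c' vs 'a' => differ
  Position 5: 'd' vs 'd' => same
  Position 6: 'a' vs 'd' => differ
  Position 7: 'b' vs 'd' => differ
Total differences (Hamming distance): 5

5


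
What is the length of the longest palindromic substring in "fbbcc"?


Input: "fbbcc"
Checking substrings for palindromes:
  [1:3] "bb" (len 2) => palindrome
  [3:5] "cc" (len 2) => palindrome
Longest palindromic substring: "bb" with length 2

2


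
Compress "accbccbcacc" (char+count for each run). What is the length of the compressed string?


Input: accbccbcacc
Runs:
  'a' x 1 => "a1"
  'c' x 2 => "c2"
  'b' x 1 => "b1"
  'c' x 2 => "c2"
  'b' x 1 => "b1"
  'c' x 1 => "c1"
  'a' x 1 => "a1"
  'c' x 2 => "c2"
Compressed: "a1c2b1c2b1c1a1c2"
Compressed length: 16

16


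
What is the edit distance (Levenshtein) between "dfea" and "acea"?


Computing edit distance: "dfea" -> "acea"
DP table:
           a    c    e    a
      0    1    2    3    4
  d   1    1    2    3    4
  f   2    2    2    3    4
  e   3    3    3    2    3
  a   4    3    4    3    2
Edit distance = dp[4][4] = 2

2


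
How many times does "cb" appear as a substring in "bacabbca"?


Searching for "cb" in "bacabbca"
Scanning each position:
  Position 0: "ba" => no
  Position 1: "ac" => no
  Position 2: "ca" => no
  Position 3: "ab" => no
  Position 4: "bb" => no
  Position 5: "bc" => no
  Position 6: "ca" => no
Total occurrences: 0

0


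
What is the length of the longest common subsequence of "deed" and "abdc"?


LCS of "deed" and "abdc"
DP table:
           a    b    d    c
      0    0    0    0    0
  d   0    0    0    1    1
  e   0    0    0    1    1
  e   0    0    0    1    1
  d   0    0    0    1    1
LCS length = dp[4][4] = 1

1


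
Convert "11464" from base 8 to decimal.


Input: "11464" in base 8
Positional expansion:
  Digit '1' (value 1) x 8^4 = 4096
  Digit '1' (value 1) x 8^3 = 512
  Digit '4' (value 4) x 8^2 = 256
  Digit '6' (value 6) x 8^1 = 48
  Digit '4' (value 4) x 8^0 = 4
Sum = 4916

4916


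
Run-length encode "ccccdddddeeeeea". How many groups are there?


Input: ccccdddddeeeeea
Scanning for consecutive runs:
  Group 1: 'c' x 4 (positions 0-3)
  Group 2: 'd' x 5 (positions 4-8)
  Group 3: 'e' x 5 (positions 9-13)
  Group 4: 'a' x 1 (positions 14-14)
Total groups: 4

4


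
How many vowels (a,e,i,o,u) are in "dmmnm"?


Input: dmmnm
Checking each character:
  'd' at position 0: consonant
  'm' at position 1: consonant
  'm' at position 2: consonant
  'n' at position 3: consonant
  'm' at position 4: consonant
Total vowels: 0

0


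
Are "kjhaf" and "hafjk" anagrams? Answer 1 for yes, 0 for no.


Strings: "kjhaf", "hafjk"
Sorted first:  afhjk
Sorted second: afhjk
Sorted forms match => anagrams

1


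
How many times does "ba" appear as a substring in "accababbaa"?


Searching for "ba" in "accababbaa"
Scanning each position:
  Position 0: "ac" => no
  Position 1: "cc" => no
  Position 2: "ca" => no
  Position 3: "ab" => no
  Position 4: "ba" => MATCH
  Position 5: "ab" => no
  Position 6: "bb" => no
  Position 7: "ba" => MATCH
  Position 8: "aa" => no
Total occurrences: 2

2


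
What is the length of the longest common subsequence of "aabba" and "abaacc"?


LCS of "aabba" and "abaacc"
DP table:
           a    b    a    a    c    c
      0    0    0    0    0    0    0
  a   0    1    1    1    1    1    1
  a   0    1    1    2    2    2    2
  b   0    1    2    2    2    2    2
  b   0    1    2    2    2    2    2
  a   0    1    2    3    3    3    3
LCS length = dp[5][6] = 3

3


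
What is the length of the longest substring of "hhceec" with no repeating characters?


Input: "hhceec"
Sliding window (track last position of each char):
  Position 0 ('h'): window [0,0] length 1 -- new best
  Position 1 ('h'): repeat (last at 0), move window start to 1
  Position 1 ('h'): window [1,1] length 1
  Position 2 ('c'): window [1,2] length 2 -- new best
  Position 3 ('e'): window [1,3] length 3 -- new best
  Position 4 ('e'): repeat (last at 3), move window start to 4
  Position 4 ('e'): window [4,4] length 1
  Position 5 ('c'): window [4,5] length 2
Longest substring with no repeats: "hce" with length 3

3


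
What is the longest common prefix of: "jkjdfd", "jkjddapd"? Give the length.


Words: jkjdfd, jkjddapd
  Position 0: all 'j' => match
  Position 1: all 'k' => match
  Position 2: all 'j' => match
  Position 3: all 'd' => match
  Position 4: ('f', 'd') => mismatch, stop
LCP = "jkjd" (length 4)

4


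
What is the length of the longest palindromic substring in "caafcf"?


Input: "caafcf"
Checking substrings for palindromes:
  [3:6] "fcf" (len 3) => palindrome
  [1:3] "aa" (len 2) => palindrome
Longest palindromic substring: "fcf" with length 3

3


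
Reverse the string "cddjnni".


Input: cddjnni
Reading characters right to left:
  Position 6: 'i'
  Position 5: 'n'
  Position 4: 'n'
  Position 3: 'j'
  Position 2: 'd'
  Position 1: 'd'
  Position 0: 'c'
Reversed: innjddc

innjddc


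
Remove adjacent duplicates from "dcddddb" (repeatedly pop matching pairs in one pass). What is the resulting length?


Input: dcddddb
Stack-based adjacent duplicate removal:
  Read 'd': push. Stack: d
  Read 'c': push. Stack: dc
  Read 'd': push. Stack: dcd
  Read 'd': matches stack top 'd' => pop. Stack: dc
  Read 'd': push. Stack: dcd
  Read 'd': matches stack top 'd' => pop. Stack: dc
  Read 'b': push. Stack: dcb
Final stack: "dcb" (length 3)

3


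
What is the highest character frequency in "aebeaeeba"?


Input: aebeaeeba
Character counts:
  'a': 3
  'b': 2
  'e': 4
Maximum frequency: 4

4


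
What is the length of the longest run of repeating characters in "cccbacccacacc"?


Input: "cccbacccacacc"
Scanning for longest run:
  Position 1 ('c'): continues run of 'c', length=2
  Position 2 ('c'): continues run of 'c', length=3
  Position 3 ('b'): new char, reset run to 1
  Position 4 ('a'): new char, reset run to 1
  Position 5 ('c'): new char, reset run to 1
  Position 6 ('c'): continues run of 'c', length=2
  Position 7 ('c'): continues run of 'c', length=3
  Position 8 ('a'): new char, reset run to 1
  Position 9 ('c'): new char, reset run to 1
  Position 10 ('a'): new char, reset run to 1
  Position 11 ('c'): new char, reset run to 1
  Position 12 ('c'): continues run of 'c', length=2
Longest run: 'c' with length 3

3


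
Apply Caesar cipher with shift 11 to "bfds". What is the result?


Caesar cipher: shift "bfds" by 11
  'b' (pos 1) + 11 = pos 12 = 'm'
  'f' (pos 5) + 11 = pos 16 = 'q'
  'd' (pos 3) + 11 = pos 14 = 'o'
  's' (pos 18) + 11 = pos 3 = 'd'
Result: mqod

mqod


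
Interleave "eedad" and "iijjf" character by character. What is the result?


Interleaving "eedad" and "iijjf":
  Position 0: 'e' from first, 'i' from second => "ei"
  Position 1: 'e' from first, 'i' from second => "ei"
  Position 2: 'd' from first, 'j' from second => "dj"
  Position 3: 'a' from first, 'j' from second => "aj"
  Position 4: 'd' from first, 'f' from second => "df"
Result: eieidjajdf

eieidjajdf


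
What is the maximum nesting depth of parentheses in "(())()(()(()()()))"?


Input: "(())()(()(()()()))"
Tracking depth:
  Position 0 '(': depth becomes 1
  Position 1 '(': depth becomes 2
  Position 2 ')': depth becomes 1
  Position 3 ')': depth becomes 0
  Position 4 '(': depth becomes 1
  Position 5 ')': depth becomes 0
  Position 6 '(': depth becomes 1
  Position 7 '(': depth becomes 2
  Position 8 ')': depth becomes 1
  Position 9 '(': depth becomes 2
  Position 10 '(': depth becomes 3
  Position 11 ')': depth becomes 2
  Position 12 '(': depth becomes 3
  Position 13 ')': depth becomes 2
  Position 14 '(': depth becomes 3
  Position 15 ')': depth becomes 2
  Position 16 ')': depth becomes 1
  Position 17 ')': depth becomes 0
Maximum depth reached: 3

3


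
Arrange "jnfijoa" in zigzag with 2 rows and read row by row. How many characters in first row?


Zigzag "jnfijoa" into 2 rows:
Placing characters:
  'j' => row 0
  'n' => row 1
  'f' => row 0
  'i' => row 1
  'j' => row 0
  'o' => row 1
  'a' => row 0
Rows:
  Row 0: "jfja"
  Row 1: "nio"
First row length: 4

4


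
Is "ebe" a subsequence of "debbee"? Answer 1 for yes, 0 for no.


Check if "ebe" is a subsequence of "debbee"
Greedy scan:
  Position 0 ('d'): no match needed
  Position 1 ('e'): matches sub[0] = 'e'
  Position 2 ('b'): matches sub[1] = 'b'
  Position 3 ('b'): no match needed
  Position 4 ('e'): matches sub[2] = 'e'
  Position 5 ('e'): no match needed
All 3 characters matched => is a subsequence

1


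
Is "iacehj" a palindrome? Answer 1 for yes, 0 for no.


Input: iacehj
Reversed: jhecai
  Compare pos 0 ('i') with pos 5 ('j'): MISMATCH
  Compare pos 1 ('a') with pos 4 ('h'): MISMATCH
  Compare pos 2 ('c') with pos 3 ('e'): MISMATCH
Result: not a palindrome

0


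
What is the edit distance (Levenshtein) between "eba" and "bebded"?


Computing edit distance: "eba" -> "bebded"
DP table:
           b    e    b    d    e    d
      0    1    2    3    4    5    6
  e   1    1    1    2    3    4    5
  b   2    1    2    1    2    3    4
  a   3    2    2    2    2    3    4
Edit distance = dp[3][6] = 4

4


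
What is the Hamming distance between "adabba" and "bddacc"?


Comparing "adabba" and "bddacc" position by position:
  Position 0: 'a' vs 'b' => differ
  Position 1: 'd' vs 'd' => same
  Position 2: 'a' vs 'd' => differ
  Position 3: 'b' vs 'a' => differ
  Position 4: 'b' vs 'c' => differ
  Position 5: 'a' vs 'c' => differ
Total differences (Hamming distance): 5

5


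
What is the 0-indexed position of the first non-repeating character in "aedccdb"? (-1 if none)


Input: aedccdb
Character frequencies:
  'a': 1
  'b': 1
  'c': 2
  'd': 2
  'e': 1
Scanning left to right for freq == 1:
  Position 0 ('a'): unique! => answer = 0

0


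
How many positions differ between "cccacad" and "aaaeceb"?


Comparing "cccacad" and "aaaeceb" position by position:
  Position 0: 'c' vs 'a' => DIFFER
  Position 1: 'c' vs 'a' => DIFFER
  Position 2: 'c' vs 'a' => DIFFER
  Position 3: 'a' vs 'e' => DIFFER
  Position 4: 'c' vs 'c' => same
  Position 5: 'a' vs 'e' => DIFFER
  Position 6: 'd' vs 'b' => DIFFER
Positions that differ: 6

6


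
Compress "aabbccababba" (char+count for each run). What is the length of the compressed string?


Input: aabbccababba
Runs:
  'a' x 2 => "a2"
  'b' x 2 => "b2"
  'c' x 2 => "c2"
  'a' x 1 => "a1"
  'b' x 1 => "b1"
  'a' x 1 => "a1"
  'b' x 2 => "b2"
  'a' x 1 => "a1"
Compressed: "a2b2c2a1b1a1b2a1"
Compressed length: 16

16


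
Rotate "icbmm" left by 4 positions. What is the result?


Input: "icbmm", rotate left by 4
First 4 characters: "icbm"
Remaining characters: "m"
Concatenate remaining + first: "m" + "icbm" = "micbm"

micbm


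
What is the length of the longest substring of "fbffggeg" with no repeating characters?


Input: "fbffggeg"
Sliding window (track last position of each char):
  Position 0 ('f'): window [0,0] length 1 -- new best
  Position 1 ('b'): window [0,1] length 2 -- new best
  Position 2 ('f'): repeat (last at 0), move window start to 1
  Position 2 ('f'): window [1,2] length 2
  Position 3 ('f'): repeat (last at 2), move window start to 3
  Position 3 ('f'): window [3,3] length 1
  Position 4 ('g'): window [3,4] length 2
  Position 5 ('g'): repeat (last at 4), move window start to 5
  Position 5 ('g'): window [5,5] length 1
  Position 6 ('e'): window [5,6] length 2
  Position 7 ('g'): repeat (last at 5), move window start to 6
  Position 7 ('g'): window [6,7] length 2
Longest substring with no repeats: "fb" with length 2

2


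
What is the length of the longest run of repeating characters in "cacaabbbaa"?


Input: "cacaabbbaa"
Scanning for longest run:
  Position 1 ('a'): new char, reset run to 1
  Position 2 ('c'): new char, reset run to 1
  Position 3 ('a'): new char, reset run to 1
  Position 4 ('a'): continues run of 'a', length=2
  Position 5 ('b'): new char, reset run to 1
  Position 6 ('b'): continues run of 'b', length=2
  Position 7 ('b'): continues run of 'b', length=3
  Position 8 ('a'): new char, reset run to 1
  Position 9 ('a'): continues run of 'a', length=2
Longest run: 'b' with length 3

3


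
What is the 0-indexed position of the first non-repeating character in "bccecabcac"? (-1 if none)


Input: bccecabcac
Character frequencies:
  'a': 2
  'b': 2
  'c': 5
  'e': 1
Scanning left to right for freq == 1:
  Position 0 ('b'): freq=2, skip
  Position 1 ('c'): freq=5, skip
  Position 2 ('c'): freq=5, skip
  Position 3 ('e'): unique! => answer = 3

3


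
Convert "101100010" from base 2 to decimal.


Input: "101100010" in base 2
Positional expansion:
  Digit '1' (value 1) x 2^8 = 256
  Digit '0' (value 0) x 2^7 = 0
  Digit '1' (value 1) x 2^6 = 64
  Digit '1' (value 1) x 2^5 = 32
  Digit '0' (value 0) x 2^4 = 0
  Digit '0' (value 0) x 2^3 = 0
  Digit '0' (value 0) x 2^2 = 0
  Digit '1' (value 1) x 2^1 = 2
  Digit '0' (value 0) x 2^0 = 0
Sum = 354

354


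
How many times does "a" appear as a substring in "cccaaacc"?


Searching for "a" in "cccaaacc"
Scanning each position:
  Position 0: "c" => no
  Position 1: "c" => no
  Position 2: "c" => no
  Position 3: "a" => MATCH
  Position 4: "a" => MATCH
  Position 5: "a" => MATCH
  Position 6: "c" => no
  Position 7: "c" => no
Total occurrences: 3

3


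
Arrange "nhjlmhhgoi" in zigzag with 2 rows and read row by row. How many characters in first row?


Zigzag "nhjlmhhgoi" into 2 rows:
Placing characters:
  'n' => row 0
  'h' => row 1
  'j' => row 0
  'l' => row 1
  'm' => row 0
  'h' => row 1
  'h' => row 0
  'g' => row 1
  'o' => row 0
  'i' => row 1
Rows:
  Row 0: "njmho"
  Row 1: "hlhgi"
First row length: 5

5


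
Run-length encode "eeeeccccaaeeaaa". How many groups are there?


Input: eeeeccccaaeeaaa
Scanning for consecutive runs:
  Group 1: 'e' x 4 (positions 0-3)
  Group 2: 'c' x 4 (positions 4-7)
  Group 3: 'a' x 2 (positions 8-9)
  Group 4: 'e' x 2 (positions 10-11)
  Group 5: 'a' x 3 (positions 12-14)
Total groups: 5

5


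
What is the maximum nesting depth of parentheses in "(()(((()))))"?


Input: "(()(((()))))"
Tracking depth:
  Position 0 '(': depth becomes 1
  Position 1 '(': depth becomes 2
  Position 2 ')': depth becomes 1
  Position 3 '(': depth becomes 2
  Position 4 '(': depth becomes 3
  Position 5 '(': depth becomes 4
  Position 6 '(': depth becomes 5
  Position 7 ')': depth becomes 4
  Position 8 ')': depth becomes 3
  Position 9 ')': depth becomes 2
  Position 10 ')': depth becomes 1
  Position 11 ')': depth becomes 0
Maximum depth reached: 5

5


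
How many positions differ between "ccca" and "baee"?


Comparing "ccca" and "baee" position by position:
  Position 0: 'c' vs 'b' => DIFFER
  Position 1: 'c' vs 'a' => DIFFER
  Position 2: 'c' vs 'e' => DIFFER
  Position 3: 'a' vs 'e' => DIFFER
Positions that differ: 4

4


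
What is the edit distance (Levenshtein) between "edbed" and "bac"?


Computing edit distance: "edbed" -> "bac"
DP table:
           b    a    c
      0    1    2    3
  e   1    1    2    3
  d   2    2    2    3
  b   3    2    3    3
  e   4    3    3    4
  d   5    4    4    4
Edit distance = dp[5][3] = 4

4


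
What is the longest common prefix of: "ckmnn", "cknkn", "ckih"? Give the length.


Words: ckmnn, cknkn, ckih
  Position 0: all 'c' => match
  Position 1: all 'k' => match
  Position 2: ('m', 'n', 'i') => mismatch, stop
LCP = "ck" (length 2)

2


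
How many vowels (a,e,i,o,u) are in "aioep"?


Input: aioep
Checking each character:
  'a' at position 0: vowel (running total: 1)
  'i' at position 1: vowel (running total: 2)
  'o' at position 2: vowel (running total: 3)
  'e' at position 3: vowel (running total: 4)
  'p' at position 4: consonant
Total vowels: 4

4


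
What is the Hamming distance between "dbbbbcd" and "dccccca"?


Comparing "dbbbbcd" and "dccccca" position by position:
  Position 0: 'd' vs 'd' => same
  Position 1: 'b' vs 'c' => differ
  Position 2: 'b' vs 'c' => differ
  Position 3: 'b' vs 'c' => differ
  Position 4: 'b' vs 'c' => differ
  Position 5: 'c' vs 'c' => same
  Position 6: 'd' vs 'a' => differ
Total differences (Hamming distance): 5

5


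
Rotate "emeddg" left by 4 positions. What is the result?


Input: "emeddg", rotate left by 4
First 4 characters: "emed"
Remaining characters: "dg"
Concatenate remaining + first: "dg" + "emed" = "dgemed"

dgemed


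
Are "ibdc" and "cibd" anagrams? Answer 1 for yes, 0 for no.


Strings: "ibdc", "cibd"
Sorted first:  bcdi
Sorted second: bcdi
Sorted forms match => anagrams

1


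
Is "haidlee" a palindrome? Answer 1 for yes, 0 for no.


Input: haidlee
Reversed: eeldiah
  Compare pos 0 ('h') with pos 6 ('e'): MISMATCH
  Compare pos 1 ('a') with pos 5 ('e'): MISMATCH
  Compare pos 2 ('i') with pos 4 ('l'): MISMATCH
Result: not a palindrome

0


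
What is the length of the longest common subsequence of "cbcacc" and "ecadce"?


LCS of "cbcacc" and "ecadce"
DP table:
           e    c    a    d    c    e
      0    0    0    0    0    0    0
  c   0    0    1    1    1    1    1
  b   0    0    1    1    1    1    1
  c   0    0    1    1    1    2    2
  a   0    0    1    2    2    2    2
  c   0    0    1    2    2    3    3
  c   0    0    1    2    2    3    3
LCS length = dp[6][6] = 3

3


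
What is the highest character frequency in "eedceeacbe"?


Input: eedceeacbe
Character counts:
  'a': 1
  'b': 1
  'c': 2
  'd': 1
  'e': 5
Maximum frequency: 5

5


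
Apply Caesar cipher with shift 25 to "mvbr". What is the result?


Caesar cipher: shift "mvbr" by 25
  'm' (pos 12) + 25 = pos 11 = 'l'
  'v' (pos 21) + 25 = pos 20 = 'u'
  'b' (pos 1) + 25 = pos 0 = 'a'
  'r' (pos 17) + 25 = pos 16 = 'q'
Result: luaq

luaq


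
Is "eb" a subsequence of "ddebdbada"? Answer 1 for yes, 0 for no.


Check if "eb" is a subsequence of "ddebdbada"
Greedy scan:
  Position 0 ('d'): no match needed
  Position 1 ('d'): no match needed
  Position 2 ('e'): matches sub[0] = 'e'
  Position 3 ('b'): matches sub[1] = 'b'
  Position 4 ('d'): no match needed
  Position 5 ('b'): no match needed
  Position 6 ('a'): no match needed
  Position 7 ('d'): no match needed
  Position 8 ('a'): no match needed
All 2 characters matched => is a subsequence

1


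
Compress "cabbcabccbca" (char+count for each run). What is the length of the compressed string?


Input: cabbcabccbca
Runs:
  'c' x 1 => "c1"
  'a' x 1 => "a1"
  'b' x 2 => "b2"
  'c' x 1 => "c1"
  'a' x 1 => "a1"
  'b' x 1 => "b1"
  'c' x 2 => "c2"
  'b' x 1 => "b1"
  'c' x 1 => "c1"
  'a' x 1 => "a1"
Compressed: "c1a1b2c1a1b1c2b1c1a1"
Compressed length: 20

20


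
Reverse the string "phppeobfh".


Input: phppeobfh
Reading characters right to left:
  Position 8: 'h'
  Position 7: 'f'
  Position 6: 'b'
  Position 5: 'o'
  Position 4: 'e'
  Position 3: 'p'
  Position 2: 'p'
  Position 1: 'h'
  Position 0: 'p'
Reversed: hfboepphp

hfboepphp


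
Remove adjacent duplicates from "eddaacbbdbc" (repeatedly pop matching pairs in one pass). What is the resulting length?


Input: eddaacbbdbc
Stack-based adjacent duplicate removal:
  Read 'e': push. Stack: e
  Read 'd': push. Stack: ed
  Read 'd': matches stack top 'd' => pop. Stack: e
  Read 'a': push. Stack: ea
  Read 'a': matches stack top 'a' => pop. Stack: e
  Read 'c': push. Stack: ec
  Read 'b': push. Stack: ecb
  Read 'b': matches stack top 'b' => pop. Stack: ec
  Read 'd': push. Stack: ecd
  Read 'b': push. Stack: ecdb
  Read 'c': push. Stack: ecdbc
Final stack: "ecdbc" (length 5)

5


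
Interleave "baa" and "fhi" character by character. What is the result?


Interleaving "baa" and "fhi":
  Position 0: 'b' from first, 'f' from second => "bf"
  Position 1: 'a' from first, 'h' from second => "ah"
  Position 2: 'a' from first, 'i' from second => "ai"
Result: bfahai

bfahai


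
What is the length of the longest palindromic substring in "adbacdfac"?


Input: "adbacdfac"
Checking substrings for palindromes:
  No multi-char palindromic substrings found
Longest palindromic substring: "a" with length 1

1


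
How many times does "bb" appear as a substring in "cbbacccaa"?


Searching for "bb" in "cbbacccaa"
Scanning each position:
  Position 0: "cb" => no
  Position 1: "bb" => MATCH
  Position 2: "ba" => no
  Position 3: "ac" => no
  Position 4: "cc" => no
  Position 5: "cc" => no
  Position 6: "ca" => no
  Position 7: "aa" => no
Total occurrences: 1

1


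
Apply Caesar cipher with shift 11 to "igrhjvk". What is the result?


Caesar cipher: shift "igrhjvk" by 11
  'i' (pos 8) + 11 = pos 19 = 't'
  'g' (pos 6) + 11 = pos 17 = 'r'
  'r' (pos 17) + 11 = pos 2 = 'c'
  'h' (pos 7) + 11 = pos 18 = 's'
  'j' (pos 9) + 11 = pos 20 = 'u'
  'v' (pos 21) + 11 = pos 6 = 'g'
  'k' (pos 10) + 11 = pos 21 = 'v'
Result: trcsugv

trcsugv


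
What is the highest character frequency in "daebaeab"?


Input: daebaeab
Character counts:
  'a': 3
  'b': 2
  'd': 1
  'e': 2
Maximum frequency: 3

3


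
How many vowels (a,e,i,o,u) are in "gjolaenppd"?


Input: gjolaenppd
Checking each character:
  'g' at position 0: consonant
  'j' at position 1: consonant
  'o' at position 2: vowel (running total: 1)
  'l' at position 3: consonant
  'a' at position 4: vowel (running total: 2)
  'e' at position 5: vowel (running total: 3)
  'n' at position 6: consonant
  'p' at position 7: consonant
  'p' at position 8: consonant
  'd' at position 9: consonant
Total vowels: 3

3


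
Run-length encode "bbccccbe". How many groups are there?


Input: bbccccbe
Scanning for consecutive runs:
  Group 1: 'b' x 2 (positions 0-1)
  Group 2: 'c' x 4 (positions 2-5)
  Group 3: 'b' x 1 (positions 6-6)
  Group 4: 'e' x 1 (positions 7-7)
Total groups: 4

4


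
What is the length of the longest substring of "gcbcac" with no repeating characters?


Input: "gcbcac"
Sliding window (track last position of each char):
  Position 0 ('g'): window [0,0] length 1 -- new best
  Position 1 ('c'): window [0,1] length 2 -- new best
  Position 2 ('b'): window [0,2] length 3 -- new best
  Position 3 ('c'): repeat (last at 1), move window start to 2
  Position 3 ('c'): window [2,3] length 2
  Position 4 ('a'): window [2,4] length 3
  Position 5 ('c'): repeat (last at 3), move window start to 4
  Position 5 ('c'): window [4,5] length 2
Longest substring with no repeats: "gcb" with length 3

3


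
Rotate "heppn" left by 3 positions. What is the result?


Input: "heppn", rotate left by 3
First 3 characters: "hep"
Remaining characters: "pn"
Concatenate remaining + first: "pn" + "hep" = "pnhep"

pnhep


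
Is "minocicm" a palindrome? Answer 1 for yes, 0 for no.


Input: minocicm
Reversed: mciconim
  Compare pos 0 ('m') with pos 7 ('m'): match
  Compare pos 1 ('i') with pos 6 ('c'): MISMATCH
  Compare pos 2 ('n') with pos 5 ('i'): MISMATCH
  Compare pos 3 ('o') with pos 4 ('c'): MISMATCH
Result: not a palindrome

0


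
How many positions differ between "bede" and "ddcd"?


Comparing "bede" and "ddcd" position by position:
  Position 0: 'b' vs 'd' => DIFFER
  Position 1: 'e' vs 'd' => DIFFER
  Position 2: 'd' vs 'c' => DIFFER
  Position 3: 'e' vs 'd' => DIFFER
Positions that differ: 4

4


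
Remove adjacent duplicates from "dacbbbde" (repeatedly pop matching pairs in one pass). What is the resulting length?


Input: dacbbbde
Stack-based adjacent duplicate removal:
  Read 'd': push. Stack: d
  Read 'a': push. Stack: da
  Read 'c': push. Stack: dac
  Read 'b': push. Stack: dacb
  Read 'b': matches stack top 'b' => pop. Stack: dac
  Read 'b': push. Stack: dacb
  Read 'd': push. Stack: dacbd
  Read 'e': push. Stack: dacbde
Final stack: "dacbde" (length 6)

6


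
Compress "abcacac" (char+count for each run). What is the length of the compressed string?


Input: abcacac
Runs:
  'a' x 1 => "a1"
  'b' x 1 => "b1"
  'c' x 1 => "c1"
  'a' x 1 => "a1"
  'c' x 1 => "c1"
  'a' x 1 => "a1"
  'c' x 1 => "c1"
Compressed: "a1b1c1a1c1a1c1"
Compressed length: 14

14


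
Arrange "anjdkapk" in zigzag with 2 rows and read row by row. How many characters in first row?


Zigzag "anjdkapk" into 2 rows:
Placing characters:
  'a' => row 0
  'n' => row 1
  'j' => row 0
  'd' => row 1
  'k' => row 0
  'a' => row 1
  'p' => row 0
  'k' => row 1
Rows:
  Row 0: "ajkp"
  Row 1: "ndak"
First row length: 4

4


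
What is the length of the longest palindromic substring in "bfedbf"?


Input: "bfedbf"
Checking substrings for palindromes:
  No multi-char palindromic substrings found
Longest palindromic substring: "b" with length 1

1


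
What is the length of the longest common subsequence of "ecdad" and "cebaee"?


LCS of "ecdad" and "cebaee"
DP table:
           c    e    b    a    e    e
      0    0    0    0    0    0    0
  e   0    0    1    1    1    1    1
  c   0    1    1    1    1    1    1
  d   0    1    1    1    1    1    1
  a   0    1    1    1    2    2    2
  d   0    1    1    1    2    2    2
LCS length = dp[5][6] = 2

2


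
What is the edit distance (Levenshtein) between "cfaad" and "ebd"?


Computing edit distance: "cfaad" -> "ebd"
DP table:
           e    b    d
      0    1    2    3
  c   1    1    2    3
  f   2    2    2    3
  a   3    3    3    3
  a   4    4    4    4
  d   5    5    5    4
Edit distance = dp[5][3] = 4

4


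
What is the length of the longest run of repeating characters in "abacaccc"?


Input: "abacaccc"
Scanning for longest run:
  Position 1 ('b'): new char, reset run to 1
  Position 2 ('a'): new char, reset run to 1
  Position 3 ('c'): new char, reset run to 1
  Position 4 ('a'): new char, reset run to 1
  Position 5 ('c'): new char, reset run to 1
  Position 6 ('c'): continues run of 'c', length=2
  Position 7 ('c'): continues run of 'c', length=3
Longest run: 'c' with length 3

3


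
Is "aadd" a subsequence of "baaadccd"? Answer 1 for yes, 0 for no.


Check if "aadd" is a subsequence of "baaadccd"
Greedy scan:
  Position 0 ('b'): no match needed
  Position 1 ('a'): matches sub[0] = 'a'
  Position 2 ('a'): matches sub[1] = 'a'
  Position 3 ('a'): no match needed
  Position 4 ('d'): matches sub[2] = 'd'
  Position 5 ('c'): no match needed
  Position 6 ('c'): no match needed
  Position 7 ('d'): matches sub[3] = 'd'
All 4 characters matched => is a subsequence

1


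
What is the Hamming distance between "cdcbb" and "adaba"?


Comparing "cdcbb" and "adaba" position by position:
  Position 0: 'c' vs 'a' => differ
  Position 1: 'd' vs 'd' => same
  Position 2: 'c' vs 'a' => differ
  Position 3: 'b' vs 'b' => same
  Position 4: 'b' vs 'a' => differ
Total differences (Hamming distance): 3

3


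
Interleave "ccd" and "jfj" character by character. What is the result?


Interleaving "ccd" and "jfj":
  Position 0: 'c' from first, 'j' from second => "cj"
  Position 1: 'c' from first, 'f' from second => "cf"
  Position 2: 'd' from first, 'j' from second => "dj"
Result: cjcfdj

cjcfdj


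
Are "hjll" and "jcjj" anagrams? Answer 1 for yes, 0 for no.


Strings: "hjll", "jcjj"
Sorted first:  hjll
Sorted second: cjjj
Differ at position 0: 'h' vs 'c' => not anagrams

0


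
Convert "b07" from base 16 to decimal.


Input: "b07" in base 16
Positional expansion:
  Digit 'b' (value 11) x 16^2 = 2816
  Digit '0' (value 0) x 16^1 = 0
  Digit '7' (value 7) x 16^0 = 7
Sum = 2823

2823


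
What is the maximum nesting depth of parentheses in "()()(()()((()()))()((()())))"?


Input: "()()(()()((()()))()((()())))"
Tracking depth:
  Position 0 '(': depth becomes 1
  Position 1 ')': depth becomes 0
  Position 2 '(': depth becomes 1
  Position 3 ')': depth becomes 0
  Position 4 '(': depth becomes 1
  Position 5 '(': depth becomes 2
  Position 6 ')': depth becomes 1
  Position 7 '(': depth becomes 2
  Position 8 ')': depth becomes 1
  Position 9 '(': depth becomes 2
  Position 10 '(': depth becomes 3
  Position 11 '(': depth becomes 4
  Position 12 ')': depth becomes 3
  Position 13 '(': depth becomes 4
  Position 14 ')': depth becomes 3
  Position 15 ')': depth becomes 2
  Position 16 ')': depth becomes 1
  Position 17 '(': depth becomes 2
  Position 18 ')': depth becomes 1
  Position 19 '(': depth becomes 2
  Position 20 '(': depth becomes 3
  Position 21 '(': depth becomes 4
  Position 22 ')': depth becomes 3
  Position 23 '(': depth becomes 4
  Position 24 ')': depth becomes 3
  Position 25 ')': depth becomes 2
  Position 26 ')': depth becomes 1
  Position 27 ')': depth becomes 0
Maximum depth reached: 4

4


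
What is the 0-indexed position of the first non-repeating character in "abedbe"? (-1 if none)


Input: abedbe
Character frequencies:
  'a': 1
  'b': 2
  'd': 1
  'e': 2
Scanning left to right for freq == 1:
  Position 0 ('a'): unique! => answer = 0

0


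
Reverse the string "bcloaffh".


Input: bcloaffh
Reading characters right to left:
  Position 7: 'h'
  Position 6: 'f'
  Position 5: 'f'
  Position 4: 'a'
  Position 3: 'o'
  Position 2: 'l'
  Position 1: 'c'
  Position 0: 'b'
Reversed: hffaolcb

hffaolcb


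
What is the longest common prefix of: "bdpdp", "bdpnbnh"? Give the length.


Words: bdpdp, bdpnbnh
  Position 0: all 'b' => match
  Position 1: all 'd' => match
  Position 2: all 'p' => match
  Position 3: ('d', 'n') => mismatch, stop
LCP = "bdp" (length 3)

3


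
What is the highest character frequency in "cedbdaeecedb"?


Input: cedbdaeecedb
Character counts:
  'a': 1
  'b': 2
  'c': 2
  'd': 3
  'e': 4
Maximum frequency: 4

4


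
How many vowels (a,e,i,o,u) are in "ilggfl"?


Input: ilggfl
Checking each character:
  'i' at position 0: vowel (running total: 1)
  'l' at position 1: consonant
  'g' at position 2: consonant
  'g' at position 3: consonant
  'f' at position 4: consonant
  'l' at position 5: consonant
Total vowels: 1

1


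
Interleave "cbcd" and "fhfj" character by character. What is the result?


Interleaving "cbcd" and "fhfj":
  Position 0: 'c' from first, 'f' from second => "cf"
  Position 1: 'b' from first, 'h' from second => "bh"
  Position 2: 'c' from first, 'f' from second => "cf"
  Position 3: 'd' from first, 'j' from second => "dj"
Result: cfbhcfdj

cfbhcfdj


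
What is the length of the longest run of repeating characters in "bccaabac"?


Input: "bccaabac"
Scanning for longest run:
  Position 1 ('c'): new char, reset run to 1
  Position 2 ('c'): continues run of 'c', length=2
  Position 3 ('a'): new char, reset run to 1
  Position 4 ('a'): continues run of 'a', length=2
  Position 5 ('b'): new char, reset run to 1
  Position 6 ('a'): new char, reset run to 1
  Position 7 ('c'): new char, reset run to 1
Longest run: 'c' with length 2

2


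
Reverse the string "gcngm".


Input: gcngm
Reading characters right to left:
  Position 4: 'm'
  Position 3: 'g'
  Position 2: 'n'
  Position 1: 'c'
  Position 0: 'g'
Reversed: mgncg

mgncg


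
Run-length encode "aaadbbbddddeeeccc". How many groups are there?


Input: aaadbbbddddeeeccc
Scanning for consecutive runs:
  Group 1: 'a' x 3 (positions 0-2)
  Group 2: 'd' x 1 (positions 3-3)
  Group 3: 'b' x 3 (positions 4-6)
  Group 4: 'd' x 4 (positions 7-10)
  Group 5: 'e' x 3 (positions 11-13)
  Group 6: 'c' x 3 (positions 14-16)
Total groups: 6

6


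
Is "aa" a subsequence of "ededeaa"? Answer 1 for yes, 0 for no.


Check if "aa" is a subsequence of "ededeaa"
Greedy scan:
  Position 0 ('e'): no match needed
  Position 1 ('d'): no match needed
  Position 2 ('e'): no match needed
  Position 3 ('d'): no match needed
  Position 4 ('e'): no match needed
  Position 5 ('a'): matches sub[0] = 'a'
  Position 6 ('a'): matches sub[1] = 'a'
All 2 characters matched => is a subsequence

1


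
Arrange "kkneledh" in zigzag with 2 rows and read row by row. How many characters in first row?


Zigzag "kkneledh" into 2 rows:
Placing characters:
  'k' => row 0
  'k' => row 1
  'n' => row 0
  'e' => row 1
  'l' => row 0
  'e' => row 1
  'd' => row 0
  'h' => row 1
Rows:
  Row 0: "knld"
  Row 1: "keeh"
First row length: 4

4


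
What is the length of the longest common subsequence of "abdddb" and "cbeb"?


LCS of "abdddb" and "cbeb"
DP table:
           c    b    e    b
      0    0    0    0    0
  a   0    0    0    0    0
  b   0    0    1    1    1
  d   0    0    1    1    1
  d   0    0    1    1    1
  d   0    0    1    1    1
  b   0    0    1    1    2
LCS length = dp[6][4] = 2

2


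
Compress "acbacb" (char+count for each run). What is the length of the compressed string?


Input: acbacb
Runs:
  'a' x 1 => "a1"
  'c' x 1 => "c1"
  'b' x 1 => "b1"
  'a' x 1 => "a1"
  'c' x 1 => "c1"
  'b' x 1 => "b1"
Compressed: "a1c1b1a1c1b1"
Compressed length: 12

12


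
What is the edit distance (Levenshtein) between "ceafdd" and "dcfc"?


Computing edit distance: "ceafdd" -> "dcfc"
DP table:
           d    c    f    c
      0    1    2    3    4
  c   1    1    1    2    3
  e   2    2    2    2    3
  a   3    3    3    3    3
  f   4    4    4    3    4
  d   5    4    5    4    4
  d   6    5    5    5    5
Edit distance = dp[6][4] = 5

5


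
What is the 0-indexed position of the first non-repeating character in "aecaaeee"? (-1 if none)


Input: aecaaeee
Character frequencies:
  'a': 3
  'c': 1
  'e': 4
Scanning left to right for freq == 1:
  Position 0 ('a'): freq=3, skip
  Position 1 ('e'): freq=4, skip
  Position 2 ('c'): unique! => answer = 2

2


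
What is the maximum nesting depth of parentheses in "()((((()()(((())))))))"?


Input: "()((((()()(((())))))))"
Tracking depth:
  Position 0 '(': depth becomes 1
  Position 1 ')': depth becomes 0
  Position 2 '(': depth becomes 1
  Position 3 '(': depth becomes 2
  Position 4 '(': depth becomes 3
  Position 5 '(': depth becomes 4
  Position 6 '(': depth becomes 5
  Position 7 ')': depth becomes 4
  Position 8 '(': depth becomes 5
  Position 9 ')': depth becomes 4
  Position 10 '(': depth becomes 5
  Position 11 '(': depth becomes 6
  Position 12 '(': depth becomes 7
  Position 13 '(': depth becomes 8
  Position 14 ')': depth becomes 7
  Position 15 ')': depth becomes 6
  Position 16 ')': depth becomes 5
  Position 17 ')': depth becomes 4
  Position 18 ')': depth becomes 3
  Position 19 ')': depth becomes 2
  Position 20 ')': depth becomes 1
  Position 21 ')': depth becomes 0
Maximum depth reached: 8

8


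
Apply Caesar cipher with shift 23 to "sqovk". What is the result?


Caesar cipher: shift "sqovk" by 23
  's' (pos 18) + 23 = pos 15 = 'p'
  'q' (pos 16) + 23 = pos 13 = 'n'
  'o' (pos 14) + 23 = pos 11 = 'l'
  'v' (pos 21) + 23 = pos 18 = 's'
  'k' (pos 10) + 23 = pos 7 = 'h'
Result: pnlsh

pnlsh


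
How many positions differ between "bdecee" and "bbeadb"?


Comparing "bdecee" and "bbeadb" position by position:
  Position 0: 'b' vs 'b' => same
  Position 1: 'd' vs 'b' => DIFFER
  Position 2: 'e' vs 'e' => same
  Position 3: 'c' vs 'a' => DIFFER
  Position 4: 'e' vs 'd' => DIFFER
  Position 5: 'e' vs 'b' => DIFFER
Positions that differ: 4

4


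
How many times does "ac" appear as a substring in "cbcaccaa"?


Searching for "ac" in "cbcaccaa"
Scanning each position:
  Position 0: "cb" => no
  Position 1: "bc" => no
  Position 2: "ca" => no
  Position 3: "ac" => MATCH
  Position 4: "cc" => no
  Position 5: "ca" => no
  Position 6: "aa" => no
Total occurrences: 1

1


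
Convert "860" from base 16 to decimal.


Input: "860" in base 16
Positional expansion:
  Digit '8' (value 8) x 16^2 = 2048
  Digit '6' (value 6) x 16^1 = 96
  Digit '0' (value 0) x 16^0 = 0
Sum = 2144

2144


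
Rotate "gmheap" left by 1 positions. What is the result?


Input: "gmheap", rotate left by 1
First 1 characters: "g"
Remaining characters: "mheap"
Concatenate remaining + first: "mheap" + "g" = "mheapg"

mheapg


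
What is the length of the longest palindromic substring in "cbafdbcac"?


Input: "cbafdbcac"
Checking substrings for palindromes:
  [6:9] "cac" (len 3) => palindrome
Longest palindromic substring: "cac" with length 3

3


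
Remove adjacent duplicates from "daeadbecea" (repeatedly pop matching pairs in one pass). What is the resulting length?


Input: daeadbecea
Stack-based adjacent duplicate removal:
  Read 'd': push. Stack: d
  Read 'a': push. Stack: da
  Read 'e': push. Stack: dae
  Read 'a': push. Stack: daea
  Read 'd': push. Stack: daead
  Read 'b': push. Stack: daeadb
  Read 'e': push. Stack: daeadbe
  Read 'c': push. Stack: daeadbec
  Read 'e': push. Stack: daeadbece
  Read 'a': push. Stack: daeadbecea
Final stack: "daeadbecea" (length 10)

10


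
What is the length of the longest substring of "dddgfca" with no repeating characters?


Input: "dddgfca"
Sliding window (track last position of each char):
  Position 0 ('d'): window [0,0] length 1 -- new best
  Position 1 ('d'): repeat (last at 0), move window start to 1
  Position 1 ('d'): window [1,1] length 1
  Position 2 ('d'): repeat (last at 1), move window start to 2
  Position 2 ('d'): window [2,2] length 1
  Position 3 ('g'): window [2,3] length 2 -- new best
  Position 4 ('f'): window [2,4] length 3 -- new best
  Position 5 ('c'): window [2,5] length 4 -- new best
  Position 6 ('a'): window [2,6] length 5 -- new best
Longest substring with no repeats: "dgfca" with length 5

5


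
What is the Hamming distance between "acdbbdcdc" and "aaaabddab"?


Comparing "acdbbdcdc" and "aaaabddab" position by position:
  Position 0: 'a' vs 'a' => same
  Position 1: 'c' vs 'a' => differ
  Position 2: 'd' vs 'a' => differ
  Position 3: 'b' vs 'a' => differ
  Position 4: 'b' vs 'b' => same
  Position 5: 'd' vs 'd' => same
  Position 6: 'c' vs 'd' => differ
  Position 7: 'd' vs 'a' => differ
  Position 8: 'c' vs 'b' => differ
Total differences (Hamming distance): 6

6
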